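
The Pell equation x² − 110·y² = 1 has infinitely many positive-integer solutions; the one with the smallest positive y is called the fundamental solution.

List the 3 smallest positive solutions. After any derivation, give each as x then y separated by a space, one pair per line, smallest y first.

√110 = [10; 2,20, …], period ℓ=2 (even) → k=1
a_0=10:  p_0=10·1+0=10,  q_0=10·0+1=1
a_1=2:  p_1=2·10+1=21,  q_1=2·1+0=2
→ (21, 2).  Check: 21²=441, 110·2²=440, difference 1.
k=2:  x_2 = 21·21+110·2·2 = 881,  y_2 = 21·2+2·21 = 84
k=3:  x_3 = 21·881+110·2·84 = 36981,  y_3 = 21·84+2·881 = 3526

21 2
881 84
36981 3526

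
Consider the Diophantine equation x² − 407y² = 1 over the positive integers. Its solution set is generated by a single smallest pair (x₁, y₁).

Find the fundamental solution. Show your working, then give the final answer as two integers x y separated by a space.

2663 132

d=407: √d = [20; 5,1,2,1,5,40] (ℓ=6, even), read p_5/q_5
a_0=20:  p_0=20·1+0=20,  q_0=20·0+1=1
a_1=5:  p_1=5·20+1=101,  q_1=5·1+0=5
a_2=1:  p_2=1·101+20=121,  q_2=1·5+1=6
a_3=2:  p_3=2·121+101=343,  q_3=2·6+5=17
a_4=1:  p_4=1·343+121=464,  q_4=1·17+6=23
a_5=5:  p_5=5·464+343=2663,  q_5=5·23+17=132
fundamental: x₁=2663, y₁=132  (since 7091569 − 407·17424 = 1)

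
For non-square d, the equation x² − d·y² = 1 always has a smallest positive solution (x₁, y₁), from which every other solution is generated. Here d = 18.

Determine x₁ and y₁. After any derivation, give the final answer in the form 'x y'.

17 4

√18 → a₀=4, period (4,8); ℓ=2 even so k=1
k=0  a_k=4  p_k/q_k = 4/1
k=1  a_k=4  p_k/q_k = 17/4
(x₁, y₁) = (17, 4);  17² − 18·4² = 1 ✓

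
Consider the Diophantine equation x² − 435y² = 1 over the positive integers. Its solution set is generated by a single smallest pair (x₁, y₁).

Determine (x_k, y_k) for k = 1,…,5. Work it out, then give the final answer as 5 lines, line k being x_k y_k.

d=435: √d = [20; 1,5,1,40] (ℓ=4, even), read p_3/q_3
k=0  a_k=20  p_k/q_k = 20/1
k=1  a_k=1  p_k/q_k = 21/1
k=2  a_k=5  p_k/q_k = 125/6
k=3  a_k=1  p_k/q_k = 146/7
→ (146, 7).  Check: 146²=21316, 435·7²=21315, difference 1.
n=2: (146,7)∘(146,7) = (146·146+435·7·7, 146·7+7·146) = (42631,2044)
n=3: (42631,2044)∘(146,7) = (146·42631+435·7·2044, 146·2044+7·42631) = (12448106,596841)
n=4: (12448106,596841)∘(146,7) = (146·12448106+435·7·596841, 146·596841+7·12448106) = (3634804321,174275528)
n=5: (3634804321,174275528)∘(146,7) = (146·3634804321+435·7·174275528, 146·174275528+7·3634804321) = (1061350413626,50887857335)

146 7
42631 2044
12448106 596841
3634804321 174275528
1061350413626 50887857335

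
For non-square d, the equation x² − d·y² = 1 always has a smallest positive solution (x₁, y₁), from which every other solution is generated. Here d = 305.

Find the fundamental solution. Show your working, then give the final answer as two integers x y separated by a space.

489 28

[17; 2,6,2,34] for √305; ℓ=4 ⇒ convergent index 3
a_0=17:  p_0=17·1+0=17,  q_0=17·0+1=1
a_1=2:  p_1=2·17+1=35,  q_1=2·1+0=2
a_2=6:  p_2=6·35+17=227,  q_2=6·2+1=13
a_3=2:  p_3=2·227+35=489,  q_3=2·13+2=28
fundamental: x₁=489, y₁=28  (since 239121 − 305·784 = 1)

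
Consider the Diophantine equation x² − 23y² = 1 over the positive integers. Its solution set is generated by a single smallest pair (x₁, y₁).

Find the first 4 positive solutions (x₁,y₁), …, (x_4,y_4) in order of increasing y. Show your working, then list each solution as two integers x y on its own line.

24 5
1151 240
55224 11515
2649601 552480

[4; 1,3,1,8] for √23; ℓ=4 ⇒ convergent index 3
k=0  a_k=4  p_k/q_k = 4/1
k=1  a_k=1  p_k/q_k = 5/1
k=2  a_k=3  p_k/q_k = 19/4
k=3  a_k=1  p_k/q_k = 24/5
fundamental: x₁=24, y₁=5  (since 576 − 23·25 = 1)
(24+5√23)^2 = 1151 + 240√23
(24+5√23)^3 = 55224 + 11515√23
(24+5√23)^4 = 2649601 + 552480√23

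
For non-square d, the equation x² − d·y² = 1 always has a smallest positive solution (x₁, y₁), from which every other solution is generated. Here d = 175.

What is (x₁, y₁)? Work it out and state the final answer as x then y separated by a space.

[13; 4,2,1,2,4,26] for √175; ℓ=6 ⇒ convergent index 5
a_0=13:  p_0=13·1+0=13,  q_0=13·0+1=1
a_1=4:  p_1=4·13+1=53,  q_1=4·1+0=4
…
a_3=1:  p_3=1·119+53=172,  q_3=1·9+4=13
a_4=2:  p_4=2·172+119=463,  q_4=2·13+9=35
a_5=4:  p_5=4·463+172=2024,  q_5=4·35+13=153
→ (2024, 153).  Check: 2024²=4096576, 175·153²=4096575, difference 1.

2024 153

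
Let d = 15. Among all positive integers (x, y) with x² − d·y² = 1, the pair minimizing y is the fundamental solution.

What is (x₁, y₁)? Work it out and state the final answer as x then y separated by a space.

√15 = [3; 1,6, …], period ℓ=2 (even) → k=1
k=0  a_k=3  p_k/q_k = 3/1
k=1  a_k=1  p_k/q_k = 4/1
fundamental: x₁=4, y₁=1  (since 16 − 15·1 = 1)

4 1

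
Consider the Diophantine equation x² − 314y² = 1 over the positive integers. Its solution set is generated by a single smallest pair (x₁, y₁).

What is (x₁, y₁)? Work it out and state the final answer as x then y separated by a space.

392499 22150

√314 = [17; 1,2,1,1,2,1,34, …], period ℓ=7 (odd) → k=13
i=0: a=17 ⇒ p=17, q=1
i=1: a=1 ⇒ p=18, q=1
i=2: a=2 ⇒ p=53, q=3
i=3: a=1 ⇒ p=71, q=4
…
i=5: a=2 ⇒ p=319, q=18
…
i=9: a=2 ⇒ p=47029, q=2654
i=10: a=1 ⇒ p=62853, q=3547
i=11: a=1 ⇒ p=109882, q=6201
i=12: a=2 ⇒ p=282617, q=15949
i=13: a=1 ⇒ p=392499, q=22150
fundamental: x₁=392499, y₁=22150  (since 154055465001 − 314·490622500 = 1)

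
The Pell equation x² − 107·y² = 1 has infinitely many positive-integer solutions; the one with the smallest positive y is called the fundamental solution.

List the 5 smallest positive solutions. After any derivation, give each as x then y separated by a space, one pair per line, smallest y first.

√107 → a₀=10, period (2,1,9,1,2,20); ℓ=6 even so k=5
a_0=10:  p_0=10·1+0=10,  q_0=10·0+1=1
…
a_3=9:  p_3=9·31+21=300,  q_3=9·3+2=29
a_4=1:  p_4=1·300+31=331,  q_4=1·29+3=32
a_5=2:  p_5=2·331+300=962,  q_5=2·32+29=93
→ (962, 93).  Check: 962²=925444, 107·93²=925443, difference 1.
(962+93√107)^2 = 1850887 + 178932√107
(962+93√107)^3 = 3561105626 + 344265075√107
(962+93√107)^4 = 6851565373537 + 662365825368√107
(962+93√107)^5 = 13182408217579562 + 1274391503742957√107

962 93
1850887 178932
3561105626 344265075
6851565373537 662365825368
13182408217579562 1274391503742957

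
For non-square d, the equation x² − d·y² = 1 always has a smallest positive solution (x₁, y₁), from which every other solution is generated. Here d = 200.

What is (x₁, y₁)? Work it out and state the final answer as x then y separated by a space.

√200 → a₀=14, period (7,28); ℓ=2 even so k=1
step 0: (14, 1)  from 14·(1,0) + (0,1)
step 1: (99, 7)  from 7·(14,1) + (1,0)
(x₁, y₁) = (99, 7);  99² − 200·7² = 1 ✓

99 7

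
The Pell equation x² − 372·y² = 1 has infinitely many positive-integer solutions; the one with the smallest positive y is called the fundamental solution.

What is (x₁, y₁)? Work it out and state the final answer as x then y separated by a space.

12151 630

√372 → a₀=19, period (3,2,12,2,3,38); ℓ=6 even so k=5
i=0: a=19 ⇒ p=19, q=1
i=1: a=3 ⇒ p=58, q=3
i=2: a=2 ⇒ p=135, q=7
i=3: a=12 ⇒ p=1678, q=87
i=4: a=2 ⇒ p=3491, q=181
i=5: a=3 ⇒ p=12151, q=630
→ (12151, 630).  Check: 12151²=147646801, 372·630²=147646800, difference 1.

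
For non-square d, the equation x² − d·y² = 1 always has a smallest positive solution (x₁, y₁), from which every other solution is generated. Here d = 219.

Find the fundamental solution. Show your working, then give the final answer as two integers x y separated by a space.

74 5

√219 → a₀=14, period (1,3,1,28); ℓ=4 even so k=3
k=0  a_k=14  p_k/q_k = 14/1
…
k=2  a_k=3  p_k/q_k = 59/4
k=3  a_k=1  p_k/q_k = 74/5
(x₁, y₁) = (74, 5);  74² − 219·5² = 1 ✓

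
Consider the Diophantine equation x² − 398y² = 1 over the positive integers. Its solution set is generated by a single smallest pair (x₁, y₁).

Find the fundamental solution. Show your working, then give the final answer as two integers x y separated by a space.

[19; 1,18,1,38] for √398; ℓ=4 ⇒ convergent index 3
i=0: a=19 ⇒ p=19, q=1
…
i=2: a=18 ⇒ p=379, q=19
i=3: a=1 ⇒ p=399, q=20
(x₁, y₁) = (399, 20);  399² − 398·20² = 1 ✓

399 20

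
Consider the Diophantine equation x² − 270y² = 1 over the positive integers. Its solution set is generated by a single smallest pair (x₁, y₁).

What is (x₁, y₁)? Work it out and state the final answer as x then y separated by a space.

d=270: √d = [16; 2,3,6,3,2,32] (ℓ=6, even), read p_5/q_5
k=0  a_k=16  p_k/q_k = 16/1
k=1  a_k=2  p_k/q_k = 33/2
k=2  a_k=3  p_k/q_k = 115/7
k=3  a_k=6  p_k/q_k = 723/44
k=4  a_k=3  p_k/q_k = 2284/139
k=5  a_k=2  p_k/q_k = 5291/322
(x₁, y₁) = (5291, 322);  5291² − 270·322² = 1 ✓

5291 322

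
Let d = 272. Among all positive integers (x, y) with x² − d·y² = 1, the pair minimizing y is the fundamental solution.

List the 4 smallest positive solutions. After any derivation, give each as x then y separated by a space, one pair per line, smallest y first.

33 2
2177 132
143649 8710
9478657 574728

d=272: √d = [16; 2,32] (ℓ=2, even), read p_1/q_1
i=0: a=16 ⇒ p=16, q=1
i=1: a=2 ⇒ p=33, q=2
(x₁, y₁) = (33, 2);  33² − 272·2² = 1 ✓
(x_2, y_2) = (33·33 + 272·2·2, 33·2 + 2·33) = (2177, 132)
(x_3, y_3) = (33·2177 + 272·2·132, 33·132 + 2·2177) = (143649, 8710)
(x_4, y_4) = (33·143649 + 272·2·8710, 33·8710 + 2·143649) = (9478657, 574728)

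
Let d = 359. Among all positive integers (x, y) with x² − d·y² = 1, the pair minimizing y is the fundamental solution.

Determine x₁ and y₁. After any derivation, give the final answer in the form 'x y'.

√359 = [18; 1,17,1,36, …], period ℓ=4 (even) → k=3
a_0=18:  p_0=18·1+0=18,  q_0=18·0+1=1
…
a_2=17:  p_2=17·19+18=341,  q_2=17·1+1=18
a_3=1:  p_3=1·341+19=360,  q_3=1·18+1=19
→ (360, 19).  Check: 360²=129600, 359·19²=129599, difference 1.

360 19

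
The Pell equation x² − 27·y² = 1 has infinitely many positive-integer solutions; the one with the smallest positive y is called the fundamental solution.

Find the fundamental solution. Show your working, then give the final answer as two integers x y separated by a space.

d=27: √d = [5; 5,10] (ℓ=2, even), read p_1/q_1
i=0: a=5 ⇒ p=5, q=1
i=1: a=5 ⇒ p=26, q=5
fundamental: x₁=26, y₁=5  (since 676 − 27·25 = 1)

26 5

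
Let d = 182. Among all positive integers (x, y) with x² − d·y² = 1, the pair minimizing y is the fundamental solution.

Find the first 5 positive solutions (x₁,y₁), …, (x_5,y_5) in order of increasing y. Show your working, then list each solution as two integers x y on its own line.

27 2
1457 108
78651 5830
4245697 314712
229188987 16988618

d=182: √d = [13; 2,26] (ℓ=2, even), read p_1/q_1
a_0=13:  p_0=13·1+0=13,  q_0=13·0+1=1
a_1=2:  p_1=2·13+1=27,  q_1=2·1+0=2
fundamental: x₁=27, y₁=2  (since 729 − 182·4 = 1)
(27+2√182)^2 = 1457 + 108√182
(27+2√182)^3 = 78651 + 5830√182
(27+2√182)^4 = 4245697 + 314712√182
(27+2√182)^5 = 229188987 + 16988618√182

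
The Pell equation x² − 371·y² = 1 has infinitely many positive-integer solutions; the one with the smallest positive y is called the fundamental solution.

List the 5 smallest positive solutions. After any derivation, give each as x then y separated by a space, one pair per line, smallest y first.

1695 88
5746049 298320
19479104415 1011304712
66034158220801 3428322675360
223855776889410975 11622012858165688

d=371: √d = [19; 3,1,4,1,3,38] (ℓ=6, even), read p_5/q_5
step 0: (19, 1)  from 19·(1,0) + (0,1)
…
step 4: (443, 23)  from 1·(366,19) + (77,4)
step 5: (1695, 88)  from 3·(443,23) + (366,19)
(x₁, y₁) = (1695, 88);  1695² − 371·88² = 1 ✓
(x_2, y_2) = (1695·1695 + 371·88·88, 1695·88 + 88·1695) = (5746049, 298320)
(x_3, y_3) = (1695·5746049 + 371·88·298320, 1695·298320 + 88·5746049) = (19479104415, 1011304712)
(x_4, y_4) = (1695·19479104415 + 371·88·1011304712, 1695·1011304712 + 88·19479104415) = (66034158220801, 3428322675360)
(x_5, y_5) = (1695·66034158220801 + 371·88·3428322675360, 1695·3428322675360 + 88·66034158220801) = (223855776889410975, 11622012858165688)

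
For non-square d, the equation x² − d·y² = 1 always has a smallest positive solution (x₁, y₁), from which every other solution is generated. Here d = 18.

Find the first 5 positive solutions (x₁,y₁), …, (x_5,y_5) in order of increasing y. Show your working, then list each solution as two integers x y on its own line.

17 4
577 136
19601 4620
665857 156944
22619537 5331476

d=18: √d = [4; 4,8] (ℓ=2, even), read p_1/q_1
k=0  a_k=4  p_k/q_k = 4/1
k=1  a_k=4  p_k/q_k = 17/4
(x₁, y₁) = (17, 4);  17² − 18·4² = 1 ✓
k=2:  x_2 = 17·17+18·4·4 = 577,  y_2 = 17·4+4·17 = 136
k=3:  x_3 = 17·577+18·4·136 = 19601,  y_3 = 17·136+4·577 = 4620
k=4:  x_4 = 17·19601+18·4·4620 = 665857,  y_4 = 17·4620+4·19601 = 156944
k=5:  x_5 = 17·665857+18·4·156944 = 22619537,  y_5 = 17·156944+4·665857 = 5331476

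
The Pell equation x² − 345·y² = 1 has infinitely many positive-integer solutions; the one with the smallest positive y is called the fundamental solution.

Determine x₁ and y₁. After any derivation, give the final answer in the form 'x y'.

√345 = [18; 1,1,2,1,6,1,2,1,1,36, …], period ℓ=10 (even) → k=9
step 0: (18, 1)  from 18·(1,0) + (0,1)
step 1: (19, 1)  from 1·(18,1) + (1,0)
step 2: (37, 2)  from 1·(19,1) + (18,1)
…
step 4: (130, 7)  from 1·(93,5) + (37,2)
…
step 8: (3882, 209)  from 1·(2879,155) + (1003,54)
step 9: (6761, 364)  from 1·(3882,209) + (2879,155)
→ (6761, 364).  Check: 6761²=45711121, 345·364²=45711120, difference 1.

6761 364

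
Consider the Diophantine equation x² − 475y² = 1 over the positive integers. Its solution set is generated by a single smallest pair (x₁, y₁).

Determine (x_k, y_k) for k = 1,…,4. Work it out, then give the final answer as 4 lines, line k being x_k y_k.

√475 → a₀=21, period (1,3,1,6,2,6,1,3,1,42); ℓ=10 even so k=9
k=0  a_k=21  p_k/q_k = 21/1
…
k=2  a_k=3  p_k/q_k = 87/4
k=3  a_k=1  p_k/q_k = 109/5
…
k=8  a_k=3  p_k/q_k = 45921/2107
k=9  a_k=1  p_k/q_k = 57799/2652
→ (57799, 2652).  Check: 57799²=3340724401, 475·2652²=3340724400, difference 1.
n=2: (57799,2652)∘(57799,2652) = (57799·57799+475·2652·2652, 57799·2652+2652·57799) = (6681448801,306565896)
n=3: (6681448801,306565896)∘(57799,2652) = (57799·6681448801+475·2652·306565896, 57799·306565896+2652·6681448801) = (772362118440199,35438404443156)
n=4: (772362118440199,35438404443156)∘(57799,2652) = (57799·772362118440199+475·2652·35438404443156, 57799·35438404443156+2652·772362118440199) = (89283516160768675201,4096608676513381392)

57799 2652
6681448801 306565896
772362118440199 35438404443156
89283516160768675201 4096608676513381392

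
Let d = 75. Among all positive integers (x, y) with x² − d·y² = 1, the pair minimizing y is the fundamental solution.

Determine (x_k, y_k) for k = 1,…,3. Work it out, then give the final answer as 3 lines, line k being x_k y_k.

26 3
1351 156
70226 8109

√75 → a₀=8, period (1,1,1,16); ℓ=4 even so k=3
a_0=8:  p_0=8·1+0=8,  q_0=8·0+1=1
…
a_2=1:  p_2=1·9+8=17,  q_2=1·1+1=2
a_3=1:  p_3=1·17+9=26,  q_3=1·2+1=3
→ (26, 3).  Check: 26²=676, 75·3²=675, difference 1.
(26+3√75)^2 = 1351 + 156√75
(26+3√75)^3 = 70226 + 8109√75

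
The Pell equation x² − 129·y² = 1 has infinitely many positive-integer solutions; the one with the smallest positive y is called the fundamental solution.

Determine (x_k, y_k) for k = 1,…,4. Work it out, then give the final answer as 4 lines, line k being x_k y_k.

16855 1484
568182049 50025640
19153416854935 1686364322916
645661681611676801 56847341275472720

√129 → a₀=11, period (2,1,3,1,6,1,3,1,2,22); ℓ=10 even so k=9
step 0: (11, 1)  from 11·(1,0) + (0,1)
…
step 2: (34, 3)  from 1·(23,2) + (11,1)
step 3: (125, 11)  from 3·(34,3) + (23,2)
…
step 5: (1079, 95)  from 6·(159,14) + (125,11)
step 6: (1238, 109)  from 1·(1079,95) + (159,14)
…
step 8: (6031, 531)  from 1·(4793,422) + (1238,109)
step 9: (16855, 1484)  from 2·(6031,531) + (4793,422)
→ (16855, 1484).  Check: 16855²=284091025, 129·1484²=284091024, difference 1.
n=2: (16855,1484)∘(16855,1484) = (16855·16855+129·1484·1484, 16855·1484+1484·16855) = (568182049,50025640)
n=3: (568182049,50025640)∘(16855,1484) = (16855·568182049+129·1484·50025640, 16855·50025640+1484·568182049) = (19153416854935,1686364322916)
n=4: (19153416854935,1686364322916)∘(16855,1484) = (16855·19153416854935+129·1484·1686364322916, 16855·1686364322916+1484·19153416854935) = (645661681611676801,56847341275472720)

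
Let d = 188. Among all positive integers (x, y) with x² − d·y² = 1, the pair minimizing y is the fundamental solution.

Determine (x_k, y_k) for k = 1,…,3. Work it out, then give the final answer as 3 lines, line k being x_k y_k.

[13; 1,2,2,6,2,2,1,26] for √188; ℓ=8 ⇒ convergent index 7
i=0: a=13 ⇒ p=13, q=1
i=1: a=1 ⇒ p=14, q=1
i=2: a=2 ⇒ p=41, q=3
i=3: a=2 ⇒ p=96, q=7
i=4: a=6 ⇒ p=617, q=45
i=5: a=2 ⇒ p=1330, q=97
i=6: a=2 ⇒ p=3277, q=239
i=7: a=1 ⇒ p=4607, q=336
fundamental: x₁=4607, y₁=336  (since 21224449 − 188·112896 = 1)
k=2:  x_2 = 4607·4607+188·336·336 = 42448897,  y_2 = 4607·336+336·4607 = 3095904
k=3:  x_3 = 4607·42448897+188·336·3095904 = 391124132351,  y_3 = 4607·3095904+336·42448897 = 28525659120

4607 336
42448897 3095904
391124132351 28525659120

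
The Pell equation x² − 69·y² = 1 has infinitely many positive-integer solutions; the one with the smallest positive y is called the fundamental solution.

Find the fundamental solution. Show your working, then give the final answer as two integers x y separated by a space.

7775 936

√69 → a₀=8, period (3,3,1,4,1,3,3,16); ℓ=8 even so k=7
k=0  a_k=8  p_k/q_k = 8/1
…
k=3  a_k=1  p_k/q_k = 108/13
…
k=6  a_k=3  p_k/q_k = 2384/287
k=7  a_k=3  p_k/q_k = 7775/936
fundamental: x₁=7775, y₁=936  (since 60450625 − 69·876096 = 1)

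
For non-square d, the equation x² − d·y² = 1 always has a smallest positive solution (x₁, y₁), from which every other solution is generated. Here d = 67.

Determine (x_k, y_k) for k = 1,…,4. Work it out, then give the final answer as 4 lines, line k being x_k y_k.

48842 5967
4771081927 582880428
466058366908226 56938091722785
45526445508292066657 5561940551265649512

[8; 5,2,1,1,7,1,1,2,5,16] for √67; ℓ=10 ⇒ convergent index 9
step 0: (8, 1)  from 8·(1,0) + (0,1)
…
step 2: (90, 11)  from 2·(41,5) + (8,1)
step 3: (131, 16)  from 1·(90,11) + (41,5)
step 4: (221, 27)  from 1·(131,16) + (90,11)
…
step 8: (9053, 1106)  from 2·(3577,437) + (1899,232)
step 9: (48842, 5967)  from 5·(9053,1106) + (3577,437)
(x₁, y₁) = (48842, 5967);  48842² − 67·5967² = 1 ✓
(48842+5967√67)^2 = 4771081927 + 582880428√67
(48842+5967√67)^3 = 466058366908226 + 56938091722785√67
(48842+5967√67)^4 = 45526445508292066657 + 5561940551265649512√67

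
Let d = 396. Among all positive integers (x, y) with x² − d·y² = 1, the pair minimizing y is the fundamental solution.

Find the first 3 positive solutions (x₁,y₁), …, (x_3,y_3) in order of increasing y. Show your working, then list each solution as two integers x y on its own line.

[19; 1,8,1,38] for √396; ℓ=4 ⇒ convergent index 3
step 0: (19, 1)  from 19·(1,0) + (0,1)
step 1: (20, 1)  from 1·(19,1) + (1,0)
step 2: (179, 9)  from 8·(20,1) + (19,1)
step 3: (199, 10)  from 1·(179,9) + (20,1)
fundamental: x₁=199, y₁=10  (since 39601 − 396·100 = 1)
(199+10√396)^2 = 79201 + 3980√396
(199+10√396)^3 = 31521799 + 1584030√396

199 10
79201 3980
31521799 1584030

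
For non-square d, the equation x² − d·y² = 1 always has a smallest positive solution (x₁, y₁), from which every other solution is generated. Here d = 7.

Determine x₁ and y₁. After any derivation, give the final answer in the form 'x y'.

d=7: √d = [2; 1,1,1,4] (ℓ=4, even), read p_3/q_3
step 0: (2, 1)  from 2·(1,0) + (0,1)
step 1: (3, 1)  from 1·(2,1) + (1,0)
step 2: (5, 2)  from 1·(3,1) + (2,1)
step 3: (8, 3)  from 1·(5,2) + (3,1)
(x₁, y₁) = (8, 3);  8² − 7·3² = 1 ✓

8 3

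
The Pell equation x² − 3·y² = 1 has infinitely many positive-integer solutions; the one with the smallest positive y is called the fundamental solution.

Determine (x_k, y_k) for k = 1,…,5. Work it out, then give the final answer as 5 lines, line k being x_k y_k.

2 1
7 4
26 15
97 56
362 209

[1; 1,2] for √3; ℓ=2 ⇒ convergent index 1
step 0: (1, 1)  from 1·(1,0) + (0,1)
step 1: (2, 1)  from 1·(1,1) + (1,0)
→ (2, 1).  Check: 2²=4, 3·1²=3, difference 1.
(x_2, y_2) = (2·2 + 3·1·1, 2·1 + 1·2) = (7, 4)
(x_3, y_3) = (2·7 + 3·1·4, 2·4 + 1·7) = (26, 15)
(x_4, y_4) = (2·26 + 3·1·15, 2·15 + 1·26) = (97, 56)
(x_5, y_5) = (2·97 + 3·1·56, 2·56 + 1·97) = (362, 209)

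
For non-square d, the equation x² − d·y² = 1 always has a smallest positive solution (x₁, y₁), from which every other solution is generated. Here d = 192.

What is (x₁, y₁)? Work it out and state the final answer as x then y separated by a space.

97 7

d=192: √d = [13; 1,5,1,26] (ℓ=4, even), read p_3/q_3
k=0  a_k=13  p_k/q_k = 13/1
k=1  a_k=1  p_k/q_k = 14/1
k=2  a_k=5  p_k/q_k = 83/6
k=3  a_k=1  p_k/q_k = 97/7
→ (97, 7).  Check: 97²=9409, 192·7²=9408, difference 1.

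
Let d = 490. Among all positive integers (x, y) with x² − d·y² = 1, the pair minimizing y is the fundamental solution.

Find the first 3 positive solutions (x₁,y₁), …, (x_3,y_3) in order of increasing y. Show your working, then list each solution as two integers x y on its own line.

[22; 7,2,1,4,4,4,1,2,7,44] for √490; ℓ=10 ⇒ convergent index 9
a_0=22:  p_0=22·1+0=22,  q_0=22·0+1=1
…
a_5=4:  p_5=4·2280+487=9607,  q_5=4·103+22=434
a_6=4:  p_6=4·9607+2280=40708,  q_6=4·434+103=1839
a_7=1:  p_7=1·40708+9607=50315,  q_7=1·1839+434=2273
a_8=2:  p_8=2·50315+40708=141338,  q_8=2·2273+1839=6385
a_9=7:  p_9=7·141338+50315=1039681,  q_9=7·6385+2273=46968
→ (1039681, 46968).  Check: 1039681²=1080936581761, 490·46968²=1080936581760, difference 1.
n=2: (1039681,46968)∘(1039681,46968) = (1039681·1039681+490·46968·46968, 1039681·46968+46968·1039681) = (2161873163521,97663474416)
n=3: (2161873163521,97663474416)∘(1039681,46968) = (1039681·2161873163521+490·46968·97663474416, 1039681·97663474416+46968·2161873163521) = (4495316905044313921,203077717488555624)

1039681 46968
2161873163521 97663474416
4495316905044313921 203077717488555624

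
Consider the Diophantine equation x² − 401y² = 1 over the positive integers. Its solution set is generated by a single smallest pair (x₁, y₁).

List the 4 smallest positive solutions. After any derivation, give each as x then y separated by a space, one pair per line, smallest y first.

801 40
1283201 64080
2055687201 102656120
3293209612801 164455040160

√401 → a₀=20, period (40); ℓ=1 odd so k=1
a_0=20:  p_0=20·1+0=20,  q_0=20·0+1=1
a_1=40:  p_1=40·20+1=801,  q_1=40·1+0=40
fundamental: x₁=801, y₁=40  (since 641601 − 401·1600 = 1)
(801+40√401)^2 = 1283201 + 64080√401
(801+40√401)^3 = 2055687201 + 102656120√401
(801+40√401)^4 = 3293209612801 + 164455040160√401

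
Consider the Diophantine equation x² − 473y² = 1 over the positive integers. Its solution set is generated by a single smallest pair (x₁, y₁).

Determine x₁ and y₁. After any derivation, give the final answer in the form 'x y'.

87 4

[21; 1,2,1,42] for √473; ℓ=4 ⇒ convergent index 3
a_0=21:  p_0=21·1+0=21,  q_0=21·0+1=1
…
a_2=2:  p_2=2·22+21=65,  q_2=2·1+1=3
a_3=1:  p_3=1·65+22=87,  q_3=1·3+1=4
→ (87, 4).  Check: 87²=7569, 473·4²=7568, difference 1.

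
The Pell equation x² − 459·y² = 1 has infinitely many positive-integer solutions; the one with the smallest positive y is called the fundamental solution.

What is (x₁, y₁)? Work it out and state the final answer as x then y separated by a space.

d=459: √d = [21; 2,2,1,4,21,4,1,2,2,42] (ℓ=10, even), read p_9/q_9
k=0  a_k=21  p_k/q_k = 21/1
k=1  a_k=2  p_k/q_k = 43/2
…
k=8  a_k=2  p_k/q_k = 212079/9899
k=9  a_k=2  p_k/q_k = 499850/23331
(x₁, y₁) = (499850, 23331);  499850² − 459·23331² = 1 ✓

499850 23331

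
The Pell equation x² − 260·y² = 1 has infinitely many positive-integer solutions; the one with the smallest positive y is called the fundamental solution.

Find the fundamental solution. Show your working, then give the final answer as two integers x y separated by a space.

√260 → a₀=16, period (8,32); ℓ=2 even so k=1
a_0=16:  p_0=16·1+0=16,  q_0=16·0+1=1
a_1=8:  p_1=8·16+1=129,  q_1=8·1+0=8
→ (129, 8).  Check: 129²=16641, 260·8²=16640, difference 1.

129 8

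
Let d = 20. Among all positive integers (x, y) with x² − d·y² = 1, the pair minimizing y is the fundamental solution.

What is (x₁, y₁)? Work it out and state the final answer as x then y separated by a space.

9 2

d=20: √d = [4; 2,8] (ℓ=2, even), read p_1/q_1
step 0: (4, 1)  from 4·(1,0) + (0,1)
step 1: (9, 2)  from 2·(4,1) + (1,0)
fundamental: x₁=9, y₁=2  (since 81 − 20·4 = 1)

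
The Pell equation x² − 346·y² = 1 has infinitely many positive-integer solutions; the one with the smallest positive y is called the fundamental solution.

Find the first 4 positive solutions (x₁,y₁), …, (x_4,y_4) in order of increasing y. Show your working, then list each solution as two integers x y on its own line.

17299 930
598510801 32176140
20707276675699 1113230090790
716430357827323201 38515534648976280

√346 = [18; 1,1,1,1,36, …], period ℓ=5 (odd) → k=9
i=0: a=18 ⇒ p=18, q=1
i=1: a=1 ⇒ p=19, q=1
…
i=3: a=1 ⇒ p=56, q=3
…
i=6: a=1 ⇒ p=3497, q=188
i=7: a=1 ⇒ p=6901, q=371
i=8: a=1 ⇒ p=10398, q=559
i=9: a=1 ⇒ p=17299, q=930
→ (17299, 930).  Check: 17299²=299255401, 346·930²=299255400, difference 1.
n=2: (17299,930)∘(17299,930) = (17299·17299+346·930·930, 17299·930+930·17299) = (598510801,32176140)
n=3: (598510801,32176140)∘(17299,930) = (17299·598510801+346·930·32176140, 17299·32176140+930·598510801) = (20707276675699,1113230090790)
n=4: (20707276675699,1113230090790)∘(17299,930) = (17299·20707276675699+346·930·1113230090790, 17299·1113230090790+930·20707276675699) = (716430357827323201,38515534648976280)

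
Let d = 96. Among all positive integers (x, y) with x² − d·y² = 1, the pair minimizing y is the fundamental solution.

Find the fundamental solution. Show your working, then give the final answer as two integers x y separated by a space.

49 5

[9; 1,3,1,18] for √96; ℓ=4 ⇒ convergent index 3
i=0: a=9 ⇒ p=9, q=1
…
i=2: a=3 ⇒ p=39, q=4
i=3: a=1 ⇒ p=49, q=5
fundamental: x₁=49, y₁=5  (since 2401 − 96·25 = 1)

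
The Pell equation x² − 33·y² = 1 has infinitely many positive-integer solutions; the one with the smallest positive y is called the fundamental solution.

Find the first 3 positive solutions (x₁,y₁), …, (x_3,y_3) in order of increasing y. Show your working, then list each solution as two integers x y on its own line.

d=33: √d = [5; 1,2,1,10] (ℓ=4, even), read p_3/q_3
step 0: (5, 1)  from 5·(1,0) + (0,1)
step 1: (6, 1)  from 1·(5,1) + (1,0)
step 2: (17, 3)  from 2·(6,1) + (5,1)
step 3: (23, 4)  from 1·(17,3) + (6,1)
fundamental: x₁=23, y₁=4  (since 529 − 33·16 = 1)
n=2: (23,4)∘(23,4) = (23·23+33·4·4, 23·4+4·23) = (1057,184)
n=3: (1057,184)∘(23,4) = (23·1057+33·4·184, 23·184+4·1057) = (48599,8460)

23 4
1057 184
48599 8460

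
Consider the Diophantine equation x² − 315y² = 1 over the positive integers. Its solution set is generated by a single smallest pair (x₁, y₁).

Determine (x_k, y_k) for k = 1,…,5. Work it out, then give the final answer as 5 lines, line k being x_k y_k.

71 4
10081 568
1431431 80652
203253121 11452016
28860511751 1626105620

√315 = [17; 1,2,1,34, …], period ℓ=4 (even) → k=3
k=0  a_k=17  p_k/q_k = 17/1
k=1  a_k=1  p_k/q_k = 18/1
k=2  a_k=2  p_k/q_k = 53/3
k=3  a_k=1  p_k/q_k = 71/4
fundamental: x₁=71, y₁=4  (since 5041 − 315·16 = 1)
(x_2, y_2) = (71·71 + 315·4·4, 71·4 + 4·71) = (10081, 568)
(x_3, y_3) = (71·10081 + 315·4·568, 71·568 + 4·10081) = (1431431, 80652)
(x_4, y_4) = (71·1431431 + 315·4·80652, 71·80652 + 4·1431431) = (203253121, 11452016)
(x_5, y_5) = (71·203253121 + 315·4·11452016, 71·11452016 + 4·203253121) = (28860511751, 1626105620)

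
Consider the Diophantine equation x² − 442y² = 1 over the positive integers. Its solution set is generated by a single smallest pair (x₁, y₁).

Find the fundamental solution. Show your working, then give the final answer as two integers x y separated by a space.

883 42

d=442: √d = [21; 42] (ℓ=1, odd), read p_1/q_1
i=0: a=21 ⇒ p=21, q=1
i=1: a=42 ⇒ p=883, q=42
fundamental: x₁=883, y₁=42  (since 779689 − 442·1764 = 1)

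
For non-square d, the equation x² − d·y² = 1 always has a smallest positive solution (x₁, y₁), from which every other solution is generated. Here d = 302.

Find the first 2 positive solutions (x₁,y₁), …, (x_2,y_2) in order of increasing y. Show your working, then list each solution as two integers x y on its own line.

d=302: √d = [17; 2,1,1,1,4,…,1,2,34] (ℓ=16, even), read p_15/q_15
k=0  a_k=17  p_k/q_k = 17/1
k=1  a_k=2  p_k/q_k = 35/2
k=2  a_k=1  p_k/q_k = 52/3
k=3  a_k=1  p_k/q_k = 87/5
…
k=6  a_k=2  p_k/q_k = 1425/82
…
k=10  a_k=2  p_k/q_k = 107675/6196
k=11  a_k=4  p_k/q_k = 467281/26889
k=12  a_k=1  p_k/q_k = 574956/33085
…
k=14  a_k=1  p_k/q_k = 1617193/93059
k=15  a_k=2  p_k/q_k = 4276623/246092
fundamental: x₁=4276623, y₁=246092  (since 18289504284129 − 302·60561272464 = 1)
k=2:  x_2 = 4276623·4276623+302·246092·246092 = 36579008568257,  y_2 = 4276623·246092+246092·4276623 = 2104885414632

4276623 246092
36579008568257 2104885414632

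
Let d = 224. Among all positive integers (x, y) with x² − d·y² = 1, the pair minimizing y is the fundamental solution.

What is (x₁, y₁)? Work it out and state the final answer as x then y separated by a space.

[14; 1,28] for √224; ℓ=2 ⇒ convergent index 1
k=0  a_k=14  p_k/q_k = 14/1
k=1  a_k=1  p_k/q_k = 15/1
→ (15, 1).  Check: 15²=225, 224·1²=224, difference 1.

15 1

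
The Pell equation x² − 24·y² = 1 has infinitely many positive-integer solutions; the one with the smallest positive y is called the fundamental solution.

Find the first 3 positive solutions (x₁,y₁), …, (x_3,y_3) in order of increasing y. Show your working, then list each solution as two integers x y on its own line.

d=24: √d = [4; 1,8] (ℓ=2, even), read p_1/q_1
i=0: a=4 ⇒ p=4, q=1
i=1: a=1 ⇒ p=5, q=1
(x₁, y₁) = (5, 1);  5² − 24·1² = 1 ✓
k=2:  x_2 = 5·5+24·1·1 = 49,  y_2 = 5·1+1·5 = 10
k=3:  x_3 = 5·49+24·1·10 = 485,  y_3 = 5·10+1·49 = 99

5 1
49 10
485 99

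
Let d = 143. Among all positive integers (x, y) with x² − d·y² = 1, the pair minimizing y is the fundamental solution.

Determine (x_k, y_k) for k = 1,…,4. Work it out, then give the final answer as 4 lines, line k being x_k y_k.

√143 → a₀=11, period (1,22); ℓ=2 even so k=1
k=0  a_k=11  p_k/q_k = 11/1
k=1  a_k=1  p_k/q_k = 12/1
(x₁, y₁) = (12, 1);  12² − 143·1² = 1 ✓
k=2:  x_2 = 12·12+143·1·1 = 287,  y_2 = 12·1+1·12 = 24
k=3:  x_3 = 12·287+143·1·24 = 6876,  y_3 = 12·24+1·287 = 575
k=4:  x_4 = 12·6876+143·1·575 = 164737,  y_4 = 12·575+1·6876 = 13776

12 1
287 24
6876 575
164737 13776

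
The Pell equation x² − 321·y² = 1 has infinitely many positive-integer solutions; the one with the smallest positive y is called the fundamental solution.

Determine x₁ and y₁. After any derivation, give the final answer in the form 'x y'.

d=321: √d = [17; 1,10,1,34] (ℓ=4, even), read p_3/q_3
step 0: (17, 1)  from 17·(1,0) + (0,1)
…
step 2: (197, 11)  from 10·(18,1) + (17,1)
step 3: (215, 12)  from 1·(197,11) + (18,1)
(x₁, y₁) = (215, 12);  215² − 321·12² = 1 ✓

215 12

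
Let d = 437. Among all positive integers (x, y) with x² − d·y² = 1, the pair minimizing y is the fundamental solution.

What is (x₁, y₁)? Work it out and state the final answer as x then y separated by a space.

[20; 1,9,2,9,1,40] for √437; ℓ=6 ⇒ convergent index 5
a_0=20:  p_0=20·1+0=20,  q_0=20·0+1=1
a_1=1:  p_1=1·20+1=21,  q_1=1·1+0=1
a_2=9:  p_2=9·21+20=209,  q_2=9·1+1=10
a_3=2:  p_3=2·209+21=439,  q_3=2·10+1=21
a_4=9:  p_4=9·439+209=4160,  q_4=9·21+10=199
a_5=1:  p_5=1·4160+439=4599,  q_5=1·199+21=220
(x₁, y₁) = (4599, 220);  4599² − 437·220² = 1 ✓

4599 220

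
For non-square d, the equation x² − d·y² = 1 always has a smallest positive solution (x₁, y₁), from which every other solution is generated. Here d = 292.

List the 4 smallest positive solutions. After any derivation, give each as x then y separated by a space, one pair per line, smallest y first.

2281249 133500
10408194000001 609093483000
47487364308614281249 2778987798000400500
216661004683313632776000001 12679126270400622186966000

√292 → a₀=17, period (11,2,1,3,8,3,1,2,11,34); ℓ=10 even so k=9
i=0: a=17 ⇒ p=17, q=1
…
i=2: a=2 ⇒ p=393, q=23
…
i=6: a=3 ⇒ p=55143, q=3227
i=7: a=1 ⇒ p=72812, q=4261
i=8: a=2 ⇒ p=200767, q=11749
i=9: a=11 ⇒ p=2281249, q=133500
→ (2281249, 133500).  Check: 2281249²=5204097000001, 292·133500²=5204097000000, difference 1.
(2281249+133500√292)^2 = 10408194000001 + 609093483000√292
(2281249+133500√292)^3 = 47487364308614281249 + 2778987798000400500√292
(2281249+133500√292)^4 = 216661004683313632776000001 + 12679126270400622186966000√292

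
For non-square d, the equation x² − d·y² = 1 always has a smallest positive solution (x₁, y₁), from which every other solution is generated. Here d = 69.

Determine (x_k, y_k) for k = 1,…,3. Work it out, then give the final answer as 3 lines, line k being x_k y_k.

7775 936
120901249 14554800
1880014414175 226327139064

√69 = [8; 3,3,1,4,1,3,3,16, …], period ℓ=8 (even) → k=7
a_0=8:  p_0=8·1+0=8,  q_0=8·0+1=1
a_1=3:  p_1=3·8+1=25,  q_1=3·1+0=3
…
a_4=4:  p_4=4·108+83=515,  q_4=4·13+10=62
…
a_6=3:  p_6=3·623+515=2384,  q_6=3·75+62=287
a_7=3:  p_7=3·2384+623=7775,  q_7=3·287+75=936
→ (7775, 936).  Check: 7775²=60450625, 69·936²=60450624, difference 1.
(7775+936√69)^2 = 120901249 + 14554800√69
(7775+936√69)^3 = 1880014414175 + 226327139064√69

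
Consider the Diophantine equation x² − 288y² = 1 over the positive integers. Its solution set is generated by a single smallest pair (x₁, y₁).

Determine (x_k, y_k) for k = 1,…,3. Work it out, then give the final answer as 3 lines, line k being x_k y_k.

√288 → a₀=16, period (1,32); ℓ=2 even so k=1
k=0  a_k=16  p_k/q_k = 16/1
k=1  a_k=1  p_k/q_k = 17/1
→ (17, 1).  Check: 17²=289, 288·1²=288, difference 1.
(x_2, y_2) = (17·17 + 288·1·1, 17·1 + 1·17) = (577, 34)
(x_3, y_3) = (17·577 + 288·1·34, 17·34 + 1·577) = (19601, 1155)

17 1
577 34
19601 1155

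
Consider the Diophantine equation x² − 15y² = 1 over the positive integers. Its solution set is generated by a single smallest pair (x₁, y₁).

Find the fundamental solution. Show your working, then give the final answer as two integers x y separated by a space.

√15 = [3; 1,6, …], period ℓ=2 (even) → k=1
a_0=3:  p_0=3·1+0=3,  q_0=3·0+1=1
a_1=1:  p_1=1·3+1=4,  q_1=1·1+0=1
fundamental: x₁=4, y₁=1  (since 16 − 15·1 = 1)

4 1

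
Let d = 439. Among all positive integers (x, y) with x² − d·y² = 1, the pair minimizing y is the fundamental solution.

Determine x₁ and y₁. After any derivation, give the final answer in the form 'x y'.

√439 = [20; 1,19,1,40, …], period ℓ=4 (even) → k=3
a_0=20:  p_0=20·1+0=20,  q_0=20·0+1=1
…
a_2=19:  p_2=19·21+20=419,  q_2=19·1+1=20
a_3=1:  p_3=1·419+21=440,  q_3=1·20+1=21
(x₁, y₁) = (440, 21);  440² − 439·21² = 1 ✓

440 21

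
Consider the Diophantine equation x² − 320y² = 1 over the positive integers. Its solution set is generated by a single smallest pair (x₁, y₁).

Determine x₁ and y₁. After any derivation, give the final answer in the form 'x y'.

161 9

√320 → a₀=17, period (1,7,1,34); ℓ=4 even so k=3
step 0: (17, 1)  from 17·(1,0) + (0,1)
step 1: (18, 1)  from 1·(17,1) + (1,0)
step 2: (143, 8)  from 7·(18,1) + (17,1)
step 3: (161, 9)  from 1·(143,8) + (18,1)
→ (161, 9).  Check: 161²=25921, 320·9²=25920, difference 1.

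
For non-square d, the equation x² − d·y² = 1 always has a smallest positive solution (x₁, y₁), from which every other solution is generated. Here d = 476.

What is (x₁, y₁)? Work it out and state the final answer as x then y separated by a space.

28799 1320

√476 = [21; 1,4,2,10,2,4,1,42, …], period ℓ=8 (even) → k=7
i=0: a=21 ⇒ p=21, q=1
…
i=3: a=2 ⇒ p=240, q=11
…
i=5: a=2 ⇒ p=5258, q=241
i=6: a=4 ⇒ p=23541, q=1079
i=7: a=1 ⇒ p=28799, q=1320
→ (28799, 1320).  Check: 28799²=829382401, 476·1320²=829382400, difference 1.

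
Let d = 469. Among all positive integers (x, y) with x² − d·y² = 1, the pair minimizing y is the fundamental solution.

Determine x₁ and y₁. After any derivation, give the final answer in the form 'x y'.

137215 6336

√469 = [21; 1,1,1,10,6,10,1,1,1,42, …], period ℓ=10 (even) → k=9
k=0  a_k=21  p_k/q_k = 21/1
…
k=3  a_k=1  p_k/q_k = 65/3
k=4  a_k=10  p_k/q_k = 693/32
k=5  a_k=6  p_k/q_k = 4223/195
k=6  a_k=10  p_k/q_k = 42923/1982
…
k=8  a_k=1  p_k/q_k = 90069/4159
k=9  a_k=1  p_k/q_k = 137215/6336
fundamental: x₁=137215, y₁=6336  (since 18827956225 − 469·40144896 = 1)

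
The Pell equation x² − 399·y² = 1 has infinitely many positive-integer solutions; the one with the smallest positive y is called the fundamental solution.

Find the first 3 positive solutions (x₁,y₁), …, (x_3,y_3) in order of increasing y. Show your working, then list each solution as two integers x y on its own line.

20 1
799 40
31940 1599

√399 → a₀=19, period (1,38); ℓ=2 even so k=1
step 0: (19, 1)  from 19·(1,0) + (0,1)
step 1: (20, 1)  from 1·(19,1) + (1,0)
→ (20, 1).  Check: 20²=400, 399·1²=399, difference 1.
(20+1√399)^2 = 799 + 40√399
(20+1√399)^3 = 31940 + 1599√399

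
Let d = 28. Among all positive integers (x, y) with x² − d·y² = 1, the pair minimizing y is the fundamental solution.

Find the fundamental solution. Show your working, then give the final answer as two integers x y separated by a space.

√28 → a₀=5, period (3,2,3,10); ℓ=4 even so k=3
i=0: a=5 ⇒ p=5, q=1
…
i=2: a=2 ⇒ p=37, q=7
i=3: a=3 ⇒ p=127, q=24
fundamental: x₁=127, y₁=24  (since 16129 − 28·576 = 1)

127 24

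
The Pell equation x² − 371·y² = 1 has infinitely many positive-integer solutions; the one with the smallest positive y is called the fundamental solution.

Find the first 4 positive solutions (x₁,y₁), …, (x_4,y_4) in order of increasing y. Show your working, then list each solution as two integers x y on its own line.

√371 = [19; 3,1,4,1,3,38, …], period ℓ=6 (even) → k=5
a_0=19:  p_0=19·1+0=19,  q_0=19·0+1=1
…
a_2=1:  p_2=1·58+19=77,  q_2=1·3+1=4
…
a_4=1:  p_4=1·366+77=443,  q_4=1·19+4=23
a_5=3:  p_5=3·443+366=1695,  q_5=3·23+19=88
→ (1695, 88).  Check: 1695²=2873025, 371·88²=2873024, difference 1.
n=2: (1695,88)∘(1695,88) = (1695·1695+371·88·88, 1695·88+88·1695) = (5746049,298320)
n=3: (5746049,298320)∘(1695,88) = (1695·5746049+371·88·298320, 1695·298320+88·5746049) = (19479104415,1011304712)
n=4: (19479104415,1011304712)∘(1695,88) = (1695·19479104415+371·88·1011304712, 1695·1011304712+88·19479104415) = (66034158220801,3428322675360)

1695 88
5746049 298320
19479104415 1011304712
66034158220801 3428322675360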